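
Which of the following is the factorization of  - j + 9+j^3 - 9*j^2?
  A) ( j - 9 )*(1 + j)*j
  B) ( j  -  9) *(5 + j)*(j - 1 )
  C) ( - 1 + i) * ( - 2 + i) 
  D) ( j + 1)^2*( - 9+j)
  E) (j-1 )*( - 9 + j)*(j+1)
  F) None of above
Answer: E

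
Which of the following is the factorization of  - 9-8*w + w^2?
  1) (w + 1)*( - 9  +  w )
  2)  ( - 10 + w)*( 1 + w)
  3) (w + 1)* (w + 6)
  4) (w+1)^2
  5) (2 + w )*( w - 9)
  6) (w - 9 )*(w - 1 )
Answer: 1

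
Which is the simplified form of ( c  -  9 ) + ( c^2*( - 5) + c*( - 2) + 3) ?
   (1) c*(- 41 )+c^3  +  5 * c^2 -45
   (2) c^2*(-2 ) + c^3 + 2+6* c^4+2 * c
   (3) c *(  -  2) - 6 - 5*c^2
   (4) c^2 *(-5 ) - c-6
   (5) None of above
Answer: 4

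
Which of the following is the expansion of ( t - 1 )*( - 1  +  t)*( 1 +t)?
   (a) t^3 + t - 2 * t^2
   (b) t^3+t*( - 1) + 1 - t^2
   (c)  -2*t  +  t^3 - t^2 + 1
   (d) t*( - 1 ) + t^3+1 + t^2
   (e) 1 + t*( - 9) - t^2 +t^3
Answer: b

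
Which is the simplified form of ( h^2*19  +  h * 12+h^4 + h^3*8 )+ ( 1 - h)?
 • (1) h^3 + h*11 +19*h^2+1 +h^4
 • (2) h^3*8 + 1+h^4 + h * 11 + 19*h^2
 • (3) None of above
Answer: 2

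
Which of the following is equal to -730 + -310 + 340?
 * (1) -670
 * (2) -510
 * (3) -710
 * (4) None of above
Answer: 4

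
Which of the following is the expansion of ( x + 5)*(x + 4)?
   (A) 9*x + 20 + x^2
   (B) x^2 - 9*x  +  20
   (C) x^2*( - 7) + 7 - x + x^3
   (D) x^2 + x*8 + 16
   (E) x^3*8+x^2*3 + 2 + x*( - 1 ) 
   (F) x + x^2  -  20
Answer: A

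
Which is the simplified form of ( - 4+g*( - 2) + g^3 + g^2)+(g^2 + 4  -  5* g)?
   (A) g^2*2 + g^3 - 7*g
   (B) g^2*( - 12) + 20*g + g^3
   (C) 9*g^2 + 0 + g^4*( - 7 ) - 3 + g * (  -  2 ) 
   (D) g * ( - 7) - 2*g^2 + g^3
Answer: A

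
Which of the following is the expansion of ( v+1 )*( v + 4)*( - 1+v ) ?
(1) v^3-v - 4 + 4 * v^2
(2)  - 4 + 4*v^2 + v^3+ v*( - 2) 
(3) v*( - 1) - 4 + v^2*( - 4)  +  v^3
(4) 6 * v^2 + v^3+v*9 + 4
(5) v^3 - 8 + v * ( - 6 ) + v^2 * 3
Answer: 1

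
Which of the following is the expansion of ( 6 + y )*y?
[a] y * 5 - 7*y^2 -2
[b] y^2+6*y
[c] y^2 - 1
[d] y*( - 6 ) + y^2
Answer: b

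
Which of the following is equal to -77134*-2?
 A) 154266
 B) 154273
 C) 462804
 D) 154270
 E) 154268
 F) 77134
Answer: E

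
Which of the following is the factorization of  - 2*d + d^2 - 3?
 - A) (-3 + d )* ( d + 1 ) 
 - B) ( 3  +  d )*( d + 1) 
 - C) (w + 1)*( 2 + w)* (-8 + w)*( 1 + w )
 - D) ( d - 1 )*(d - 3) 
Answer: A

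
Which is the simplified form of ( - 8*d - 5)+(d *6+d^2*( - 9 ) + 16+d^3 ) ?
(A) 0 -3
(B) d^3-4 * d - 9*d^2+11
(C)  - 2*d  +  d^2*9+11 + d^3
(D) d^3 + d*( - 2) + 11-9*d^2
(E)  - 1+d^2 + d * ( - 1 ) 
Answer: D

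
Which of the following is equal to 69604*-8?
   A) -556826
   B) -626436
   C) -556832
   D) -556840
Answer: C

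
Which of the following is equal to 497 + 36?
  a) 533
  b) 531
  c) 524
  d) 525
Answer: a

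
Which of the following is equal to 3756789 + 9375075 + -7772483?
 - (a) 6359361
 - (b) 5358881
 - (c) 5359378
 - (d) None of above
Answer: d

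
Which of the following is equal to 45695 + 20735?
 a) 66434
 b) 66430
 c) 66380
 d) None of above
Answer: b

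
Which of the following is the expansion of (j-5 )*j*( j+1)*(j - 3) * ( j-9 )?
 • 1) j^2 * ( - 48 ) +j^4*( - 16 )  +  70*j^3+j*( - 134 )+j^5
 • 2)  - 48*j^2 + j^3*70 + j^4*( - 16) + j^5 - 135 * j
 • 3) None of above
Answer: 2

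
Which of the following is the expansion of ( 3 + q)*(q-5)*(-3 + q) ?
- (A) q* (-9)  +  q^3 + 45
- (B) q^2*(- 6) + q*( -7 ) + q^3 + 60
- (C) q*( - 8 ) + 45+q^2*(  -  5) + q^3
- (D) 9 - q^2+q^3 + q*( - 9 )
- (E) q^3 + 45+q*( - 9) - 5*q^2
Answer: E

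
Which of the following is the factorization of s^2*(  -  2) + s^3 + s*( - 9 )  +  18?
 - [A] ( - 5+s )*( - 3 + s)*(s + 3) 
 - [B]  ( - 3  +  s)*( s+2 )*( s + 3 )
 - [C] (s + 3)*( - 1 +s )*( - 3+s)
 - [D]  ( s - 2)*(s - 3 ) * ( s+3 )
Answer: D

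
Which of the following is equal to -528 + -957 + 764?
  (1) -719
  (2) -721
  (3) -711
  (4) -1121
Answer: 2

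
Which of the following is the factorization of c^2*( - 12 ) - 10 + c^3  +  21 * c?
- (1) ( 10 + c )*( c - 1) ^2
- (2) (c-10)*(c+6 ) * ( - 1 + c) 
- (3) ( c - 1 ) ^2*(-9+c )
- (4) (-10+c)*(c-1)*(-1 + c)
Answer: 4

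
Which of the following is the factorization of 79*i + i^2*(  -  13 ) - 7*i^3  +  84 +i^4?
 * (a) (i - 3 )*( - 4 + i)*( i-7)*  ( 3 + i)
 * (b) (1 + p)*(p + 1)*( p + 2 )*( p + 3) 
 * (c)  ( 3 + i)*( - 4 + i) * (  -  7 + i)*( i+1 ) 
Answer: c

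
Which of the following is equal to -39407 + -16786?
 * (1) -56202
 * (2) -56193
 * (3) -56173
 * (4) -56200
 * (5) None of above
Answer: 2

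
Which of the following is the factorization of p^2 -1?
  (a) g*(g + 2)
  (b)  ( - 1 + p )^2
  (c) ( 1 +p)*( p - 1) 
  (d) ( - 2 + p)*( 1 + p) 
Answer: c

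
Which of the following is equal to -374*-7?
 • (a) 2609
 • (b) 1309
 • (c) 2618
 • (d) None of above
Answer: c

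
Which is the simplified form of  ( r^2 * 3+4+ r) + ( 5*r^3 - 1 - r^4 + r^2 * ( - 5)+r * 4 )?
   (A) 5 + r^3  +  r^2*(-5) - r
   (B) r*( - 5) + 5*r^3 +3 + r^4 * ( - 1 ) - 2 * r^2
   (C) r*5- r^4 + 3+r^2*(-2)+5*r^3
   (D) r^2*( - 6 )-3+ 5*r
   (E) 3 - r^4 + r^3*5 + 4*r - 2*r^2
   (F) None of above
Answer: C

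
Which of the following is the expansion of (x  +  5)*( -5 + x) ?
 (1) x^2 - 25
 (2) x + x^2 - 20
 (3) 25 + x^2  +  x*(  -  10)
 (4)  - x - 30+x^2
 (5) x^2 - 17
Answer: 1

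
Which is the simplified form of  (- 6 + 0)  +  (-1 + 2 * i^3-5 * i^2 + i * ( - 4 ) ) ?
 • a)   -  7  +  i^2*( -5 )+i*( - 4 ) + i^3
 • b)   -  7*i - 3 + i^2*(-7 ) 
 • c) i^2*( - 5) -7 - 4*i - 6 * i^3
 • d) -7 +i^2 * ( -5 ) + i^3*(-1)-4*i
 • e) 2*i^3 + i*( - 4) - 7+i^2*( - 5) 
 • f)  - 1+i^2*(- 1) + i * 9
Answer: e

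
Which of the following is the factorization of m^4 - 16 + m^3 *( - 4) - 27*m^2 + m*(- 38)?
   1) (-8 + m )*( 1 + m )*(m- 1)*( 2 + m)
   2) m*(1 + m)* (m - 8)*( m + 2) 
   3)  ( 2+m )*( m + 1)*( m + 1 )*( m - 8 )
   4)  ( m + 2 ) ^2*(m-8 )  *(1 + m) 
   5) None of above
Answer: 3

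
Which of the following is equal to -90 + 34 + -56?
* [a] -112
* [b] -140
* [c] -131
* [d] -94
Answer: a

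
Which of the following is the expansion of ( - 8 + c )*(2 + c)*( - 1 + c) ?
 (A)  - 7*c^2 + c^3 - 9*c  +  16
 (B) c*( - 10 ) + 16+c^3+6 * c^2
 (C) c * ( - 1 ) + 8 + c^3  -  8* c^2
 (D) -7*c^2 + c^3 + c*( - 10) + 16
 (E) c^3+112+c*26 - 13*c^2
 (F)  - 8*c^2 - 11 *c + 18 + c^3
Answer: D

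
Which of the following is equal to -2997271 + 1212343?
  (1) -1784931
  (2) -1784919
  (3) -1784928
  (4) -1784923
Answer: 3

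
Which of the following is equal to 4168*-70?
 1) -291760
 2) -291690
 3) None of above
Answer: 1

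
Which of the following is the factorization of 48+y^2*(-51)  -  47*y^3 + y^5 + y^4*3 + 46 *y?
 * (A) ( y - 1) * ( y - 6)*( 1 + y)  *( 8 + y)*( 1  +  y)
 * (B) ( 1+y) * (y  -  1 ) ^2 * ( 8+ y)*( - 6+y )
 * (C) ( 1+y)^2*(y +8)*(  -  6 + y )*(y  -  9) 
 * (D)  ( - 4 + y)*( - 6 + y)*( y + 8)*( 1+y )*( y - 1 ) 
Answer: A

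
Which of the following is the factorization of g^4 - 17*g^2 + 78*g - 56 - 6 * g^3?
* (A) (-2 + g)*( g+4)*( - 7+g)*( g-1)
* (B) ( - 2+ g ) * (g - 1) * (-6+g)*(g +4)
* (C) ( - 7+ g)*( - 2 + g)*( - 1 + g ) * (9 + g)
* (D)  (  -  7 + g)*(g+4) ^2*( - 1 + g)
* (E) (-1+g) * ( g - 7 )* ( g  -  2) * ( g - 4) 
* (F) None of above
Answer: A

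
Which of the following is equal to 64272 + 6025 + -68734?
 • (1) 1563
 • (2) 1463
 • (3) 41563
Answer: 1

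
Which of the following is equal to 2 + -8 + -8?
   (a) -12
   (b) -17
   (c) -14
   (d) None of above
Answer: c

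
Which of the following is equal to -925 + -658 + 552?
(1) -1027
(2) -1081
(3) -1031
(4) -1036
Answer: 3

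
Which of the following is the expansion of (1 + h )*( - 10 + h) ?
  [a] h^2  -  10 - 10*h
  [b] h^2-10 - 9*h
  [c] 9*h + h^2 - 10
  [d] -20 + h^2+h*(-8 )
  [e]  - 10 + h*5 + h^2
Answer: b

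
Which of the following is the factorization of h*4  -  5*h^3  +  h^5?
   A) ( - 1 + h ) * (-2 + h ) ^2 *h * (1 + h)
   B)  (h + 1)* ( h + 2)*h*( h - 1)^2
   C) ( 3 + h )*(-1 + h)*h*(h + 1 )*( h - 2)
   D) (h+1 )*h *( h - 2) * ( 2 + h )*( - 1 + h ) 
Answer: D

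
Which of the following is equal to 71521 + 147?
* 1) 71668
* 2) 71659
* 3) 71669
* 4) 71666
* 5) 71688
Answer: 1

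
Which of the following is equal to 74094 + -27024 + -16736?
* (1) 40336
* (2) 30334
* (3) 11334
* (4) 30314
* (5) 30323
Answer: 2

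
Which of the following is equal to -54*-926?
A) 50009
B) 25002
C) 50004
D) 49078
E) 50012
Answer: C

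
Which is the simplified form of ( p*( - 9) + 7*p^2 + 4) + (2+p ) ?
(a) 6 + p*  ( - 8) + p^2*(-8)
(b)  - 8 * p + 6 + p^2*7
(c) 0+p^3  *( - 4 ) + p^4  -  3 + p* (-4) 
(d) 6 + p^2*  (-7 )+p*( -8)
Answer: b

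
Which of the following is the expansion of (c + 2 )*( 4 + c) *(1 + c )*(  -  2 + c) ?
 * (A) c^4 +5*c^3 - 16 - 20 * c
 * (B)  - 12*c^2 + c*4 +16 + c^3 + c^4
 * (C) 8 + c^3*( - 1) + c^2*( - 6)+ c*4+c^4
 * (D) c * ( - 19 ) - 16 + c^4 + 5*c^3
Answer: A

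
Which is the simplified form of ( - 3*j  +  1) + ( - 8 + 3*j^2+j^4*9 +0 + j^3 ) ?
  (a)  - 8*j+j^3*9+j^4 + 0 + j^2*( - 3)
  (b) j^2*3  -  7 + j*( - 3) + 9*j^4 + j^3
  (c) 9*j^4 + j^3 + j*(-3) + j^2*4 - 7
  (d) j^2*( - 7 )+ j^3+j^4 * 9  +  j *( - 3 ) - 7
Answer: b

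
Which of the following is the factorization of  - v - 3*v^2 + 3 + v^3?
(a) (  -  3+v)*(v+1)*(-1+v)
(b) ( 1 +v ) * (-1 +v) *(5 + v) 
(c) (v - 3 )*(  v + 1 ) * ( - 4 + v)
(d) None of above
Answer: a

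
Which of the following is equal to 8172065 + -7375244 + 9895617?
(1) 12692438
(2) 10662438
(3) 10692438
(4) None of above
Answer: 3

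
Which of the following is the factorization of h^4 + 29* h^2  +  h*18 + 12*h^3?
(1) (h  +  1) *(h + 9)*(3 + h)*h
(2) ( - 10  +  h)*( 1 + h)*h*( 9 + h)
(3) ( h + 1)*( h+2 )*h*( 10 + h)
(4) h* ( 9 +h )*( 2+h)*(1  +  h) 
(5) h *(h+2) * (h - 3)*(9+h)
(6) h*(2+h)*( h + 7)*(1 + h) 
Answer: 4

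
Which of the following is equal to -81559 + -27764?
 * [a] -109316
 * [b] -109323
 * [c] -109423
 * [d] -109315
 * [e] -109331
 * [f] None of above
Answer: b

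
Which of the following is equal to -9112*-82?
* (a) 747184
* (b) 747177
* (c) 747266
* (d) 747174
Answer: a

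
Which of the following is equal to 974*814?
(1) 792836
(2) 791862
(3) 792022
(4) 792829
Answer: 1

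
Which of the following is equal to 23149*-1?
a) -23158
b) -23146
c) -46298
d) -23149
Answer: d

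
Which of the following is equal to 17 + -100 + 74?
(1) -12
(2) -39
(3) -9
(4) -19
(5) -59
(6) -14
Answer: 3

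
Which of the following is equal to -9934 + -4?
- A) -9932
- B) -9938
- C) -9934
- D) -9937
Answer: B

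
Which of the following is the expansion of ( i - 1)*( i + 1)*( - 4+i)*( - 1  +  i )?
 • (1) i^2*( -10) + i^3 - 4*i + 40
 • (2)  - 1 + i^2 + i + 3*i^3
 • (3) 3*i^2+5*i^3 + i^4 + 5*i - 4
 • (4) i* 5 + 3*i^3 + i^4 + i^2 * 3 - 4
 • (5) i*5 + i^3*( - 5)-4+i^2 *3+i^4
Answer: 5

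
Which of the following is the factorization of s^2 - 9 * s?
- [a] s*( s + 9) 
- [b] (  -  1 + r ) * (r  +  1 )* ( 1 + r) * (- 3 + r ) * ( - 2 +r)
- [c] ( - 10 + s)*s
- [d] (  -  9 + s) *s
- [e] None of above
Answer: d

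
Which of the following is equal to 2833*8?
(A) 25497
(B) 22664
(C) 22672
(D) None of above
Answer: B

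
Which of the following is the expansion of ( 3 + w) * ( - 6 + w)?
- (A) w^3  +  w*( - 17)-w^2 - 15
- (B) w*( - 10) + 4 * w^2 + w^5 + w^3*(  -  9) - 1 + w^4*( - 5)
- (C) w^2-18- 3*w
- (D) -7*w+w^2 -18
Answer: C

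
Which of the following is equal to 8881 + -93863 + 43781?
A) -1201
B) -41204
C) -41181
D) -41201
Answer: D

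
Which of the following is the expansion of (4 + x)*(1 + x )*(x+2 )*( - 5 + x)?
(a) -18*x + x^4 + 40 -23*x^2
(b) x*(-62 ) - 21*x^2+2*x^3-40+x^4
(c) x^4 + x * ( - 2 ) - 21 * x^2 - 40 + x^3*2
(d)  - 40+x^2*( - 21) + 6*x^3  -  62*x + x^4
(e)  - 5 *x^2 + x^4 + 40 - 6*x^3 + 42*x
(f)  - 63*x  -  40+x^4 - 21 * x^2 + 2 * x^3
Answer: b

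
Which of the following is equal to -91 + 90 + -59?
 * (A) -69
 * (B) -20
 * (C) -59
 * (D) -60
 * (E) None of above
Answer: D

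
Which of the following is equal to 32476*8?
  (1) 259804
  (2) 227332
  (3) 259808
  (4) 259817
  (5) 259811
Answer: 3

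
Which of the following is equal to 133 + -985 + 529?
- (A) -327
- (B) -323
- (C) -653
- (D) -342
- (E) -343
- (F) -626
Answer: B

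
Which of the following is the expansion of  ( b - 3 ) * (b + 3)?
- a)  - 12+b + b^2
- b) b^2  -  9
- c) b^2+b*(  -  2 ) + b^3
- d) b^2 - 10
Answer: b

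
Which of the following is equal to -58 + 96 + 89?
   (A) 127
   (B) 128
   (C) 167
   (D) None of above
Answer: A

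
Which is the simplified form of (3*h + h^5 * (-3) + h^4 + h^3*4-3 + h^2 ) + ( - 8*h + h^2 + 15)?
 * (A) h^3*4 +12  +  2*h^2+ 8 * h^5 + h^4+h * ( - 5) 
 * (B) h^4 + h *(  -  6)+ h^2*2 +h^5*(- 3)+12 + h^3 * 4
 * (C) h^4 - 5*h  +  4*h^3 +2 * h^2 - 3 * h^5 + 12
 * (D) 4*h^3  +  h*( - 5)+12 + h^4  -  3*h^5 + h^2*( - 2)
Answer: C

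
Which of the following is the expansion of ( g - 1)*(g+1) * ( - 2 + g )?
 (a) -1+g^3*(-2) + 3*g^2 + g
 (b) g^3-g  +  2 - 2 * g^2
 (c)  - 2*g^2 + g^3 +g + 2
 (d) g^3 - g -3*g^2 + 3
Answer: b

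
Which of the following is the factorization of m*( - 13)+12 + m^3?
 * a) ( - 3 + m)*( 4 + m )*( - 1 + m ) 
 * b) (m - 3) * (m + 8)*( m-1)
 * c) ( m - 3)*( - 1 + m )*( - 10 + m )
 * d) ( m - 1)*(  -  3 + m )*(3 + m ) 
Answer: a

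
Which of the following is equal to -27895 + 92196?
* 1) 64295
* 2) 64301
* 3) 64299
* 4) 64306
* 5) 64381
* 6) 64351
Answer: 2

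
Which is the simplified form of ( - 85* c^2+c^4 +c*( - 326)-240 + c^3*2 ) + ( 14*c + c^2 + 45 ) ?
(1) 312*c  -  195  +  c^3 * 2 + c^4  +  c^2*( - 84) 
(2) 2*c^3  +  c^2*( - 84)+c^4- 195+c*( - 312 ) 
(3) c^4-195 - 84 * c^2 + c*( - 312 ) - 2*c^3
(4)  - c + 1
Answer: 2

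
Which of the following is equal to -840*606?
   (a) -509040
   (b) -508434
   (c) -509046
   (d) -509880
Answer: a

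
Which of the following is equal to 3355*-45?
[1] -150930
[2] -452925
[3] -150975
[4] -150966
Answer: 3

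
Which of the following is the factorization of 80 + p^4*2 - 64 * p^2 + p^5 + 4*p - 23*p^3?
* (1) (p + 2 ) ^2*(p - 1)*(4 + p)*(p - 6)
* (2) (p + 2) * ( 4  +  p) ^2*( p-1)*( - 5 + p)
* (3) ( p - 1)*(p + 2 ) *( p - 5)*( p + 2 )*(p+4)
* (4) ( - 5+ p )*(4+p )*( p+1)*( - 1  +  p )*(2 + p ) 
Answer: 3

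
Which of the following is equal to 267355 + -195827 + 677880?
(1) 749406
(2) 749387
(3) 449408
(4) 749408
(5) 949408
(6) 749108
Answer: 4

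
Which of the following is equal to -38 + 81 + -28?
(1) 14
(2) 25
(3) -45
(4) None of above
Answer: 4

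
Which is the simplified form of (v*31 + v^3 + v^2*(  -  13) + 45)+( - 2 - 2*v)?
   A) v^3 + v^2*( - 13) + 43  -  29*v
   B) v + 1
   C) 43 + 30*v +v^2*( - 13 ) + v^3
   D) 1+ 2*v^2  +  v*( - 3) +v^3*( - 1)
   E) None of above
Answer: E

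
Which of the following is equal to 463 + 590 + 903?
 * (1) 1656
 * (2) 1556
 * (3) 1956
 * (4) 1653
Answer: 3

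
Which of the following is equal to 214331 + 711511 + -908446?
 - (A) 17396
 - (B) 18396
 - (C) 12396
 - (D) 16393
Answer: A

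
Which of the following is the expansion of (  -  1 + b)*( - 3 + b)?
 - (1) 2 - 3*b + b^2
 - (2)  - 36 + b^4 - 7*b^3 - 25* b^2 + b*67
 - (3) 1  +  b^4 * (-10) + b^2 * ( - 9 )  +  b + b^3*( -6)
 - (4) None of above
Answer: 4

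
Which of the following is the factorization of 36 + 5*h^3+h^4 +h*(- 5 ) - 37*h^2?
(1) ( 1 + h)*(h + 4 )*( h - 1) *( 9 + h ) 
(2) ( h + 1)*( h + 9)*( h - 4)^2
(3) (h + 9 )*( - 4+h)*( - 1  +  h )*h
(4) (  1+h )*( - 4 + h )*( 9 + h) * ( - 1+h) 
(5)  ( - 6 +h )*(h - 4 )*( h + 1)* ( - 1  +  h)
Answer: 4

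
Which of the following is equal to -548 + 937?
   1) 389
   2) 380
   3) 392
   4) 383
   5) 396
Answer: 1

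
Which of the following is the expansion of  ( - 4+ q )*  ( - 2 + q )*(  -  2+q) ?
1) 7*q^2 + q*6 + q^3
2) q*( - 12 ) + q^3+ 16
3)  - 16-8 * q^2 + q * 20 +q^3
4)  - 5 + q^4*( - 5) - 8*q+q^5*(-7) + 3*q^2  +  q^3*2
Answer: 3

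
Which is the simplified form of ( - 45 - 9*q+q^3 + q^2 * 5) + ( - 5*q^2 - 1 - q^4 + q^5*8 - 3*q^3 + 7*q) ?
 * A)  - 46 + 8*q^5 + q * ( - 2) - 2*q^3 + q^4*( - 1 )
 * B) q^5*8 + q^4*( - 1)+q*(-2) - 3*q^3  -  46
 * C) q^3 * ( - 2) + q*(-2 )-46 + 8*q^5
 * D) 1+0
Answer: A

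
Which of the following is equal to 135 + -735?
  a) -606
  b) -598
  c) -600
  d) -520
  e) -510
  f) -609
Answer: c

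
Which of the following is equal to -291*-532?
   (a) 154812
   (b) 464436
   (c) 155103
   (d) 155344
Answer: a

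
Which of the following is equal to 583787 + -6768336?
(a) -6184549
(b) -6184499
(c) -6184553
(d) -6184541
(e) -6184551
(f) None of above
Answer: a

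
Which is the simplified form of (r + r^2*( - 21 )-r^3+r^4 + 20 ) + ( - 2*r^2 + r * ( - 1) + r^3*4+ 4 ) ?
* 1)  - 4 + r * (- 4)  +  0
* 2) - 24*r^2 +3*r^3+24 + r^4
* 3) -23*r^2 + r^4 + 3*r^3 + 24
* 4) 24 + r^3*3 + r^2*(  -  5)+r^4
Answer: 3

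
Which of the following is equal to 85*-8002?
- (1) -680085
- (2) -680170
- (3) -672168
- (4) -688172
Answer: 2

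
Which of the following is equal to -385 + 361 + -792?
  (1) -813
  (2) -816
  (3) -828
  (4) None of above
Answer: 2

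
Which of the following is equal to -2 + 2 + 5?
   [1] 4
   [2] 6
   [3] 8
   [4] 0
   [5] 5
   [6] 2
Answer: 5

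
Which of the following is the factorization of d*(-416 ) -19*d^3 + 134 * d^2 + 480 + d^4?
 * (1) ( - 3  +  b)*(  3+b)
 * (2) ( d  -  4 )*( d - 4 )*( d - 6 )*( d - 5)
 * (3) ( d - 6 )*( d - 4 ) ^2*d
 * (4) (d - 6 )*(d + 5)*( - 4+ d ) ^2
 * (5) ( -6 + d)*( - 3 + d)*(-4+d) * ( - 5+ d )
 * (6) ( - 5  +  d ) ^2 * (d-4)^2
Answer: 2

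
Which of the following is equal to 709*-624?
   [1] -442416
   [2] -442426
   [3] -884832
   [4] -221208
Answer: 1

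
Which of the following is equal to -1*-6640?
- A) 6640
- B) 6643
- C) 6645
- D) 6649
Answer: A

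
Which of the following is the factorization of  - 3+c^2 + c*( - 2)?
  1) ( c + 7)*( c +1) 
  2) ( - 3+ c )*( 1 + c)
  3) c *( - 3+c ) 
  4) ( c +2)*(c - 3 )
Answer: 2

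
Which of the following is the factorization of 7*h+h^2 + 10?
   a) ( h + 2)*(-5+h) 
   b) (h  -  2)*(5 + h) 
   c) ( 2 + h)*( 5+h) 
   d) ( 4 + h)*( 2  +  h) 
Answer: c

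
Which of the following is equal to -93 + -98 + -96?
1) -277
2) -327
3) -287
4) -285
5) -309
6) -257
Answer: 3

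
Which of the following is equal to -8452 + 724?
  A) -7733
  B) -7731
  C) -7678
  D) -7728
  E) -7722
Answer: D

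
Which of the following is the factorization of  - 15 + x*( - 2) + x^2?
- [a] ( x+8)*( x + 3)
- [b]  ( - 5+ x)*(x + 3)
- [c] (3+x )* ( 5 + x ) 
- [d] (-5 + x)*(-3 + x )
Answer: b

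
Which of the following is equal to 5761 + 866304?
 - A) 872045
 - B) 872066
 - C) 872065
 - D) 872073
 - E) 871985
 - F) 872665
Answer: C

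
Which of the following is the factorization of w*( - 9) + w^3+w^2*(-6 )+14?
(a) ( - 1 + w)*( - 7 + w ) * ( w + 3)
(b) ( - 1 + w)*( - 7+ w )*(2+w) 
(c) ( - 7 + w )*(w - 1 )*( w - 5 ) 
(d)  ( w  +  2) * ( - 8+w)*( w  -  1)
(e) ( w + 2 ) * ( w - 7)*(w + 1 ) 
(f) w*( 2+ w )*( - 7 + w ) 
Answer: b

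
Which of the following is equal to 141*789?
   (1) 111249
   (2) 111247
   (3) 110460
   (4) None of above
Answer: 1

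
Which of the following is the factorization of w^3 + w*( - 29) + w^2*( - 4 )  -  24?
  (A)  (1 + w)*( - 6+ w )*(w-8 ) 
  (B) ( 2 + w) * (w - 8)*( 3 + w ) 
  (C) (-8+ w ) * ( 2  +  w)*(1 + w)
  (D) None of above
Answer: D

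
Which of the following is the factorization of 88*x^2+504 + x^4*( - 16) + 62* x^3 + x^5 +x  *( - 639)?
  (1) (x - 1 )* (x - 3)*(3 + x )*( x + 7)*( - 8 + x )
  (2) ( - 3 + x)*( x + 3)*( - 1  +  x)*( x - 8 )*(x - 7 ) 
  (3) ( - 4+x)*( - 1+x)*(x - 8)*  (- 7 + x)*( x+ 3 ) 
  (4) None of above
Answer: 2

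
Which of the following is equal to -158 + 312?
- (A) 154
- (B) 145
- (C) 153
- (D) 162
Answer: A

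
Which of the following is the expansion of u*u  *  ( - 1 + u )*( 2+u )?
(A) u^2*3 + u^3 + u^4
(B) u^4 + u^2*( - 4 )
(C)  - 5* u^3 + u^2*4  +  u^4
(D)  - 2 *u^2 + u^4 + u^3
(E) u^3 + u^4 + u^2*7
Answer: D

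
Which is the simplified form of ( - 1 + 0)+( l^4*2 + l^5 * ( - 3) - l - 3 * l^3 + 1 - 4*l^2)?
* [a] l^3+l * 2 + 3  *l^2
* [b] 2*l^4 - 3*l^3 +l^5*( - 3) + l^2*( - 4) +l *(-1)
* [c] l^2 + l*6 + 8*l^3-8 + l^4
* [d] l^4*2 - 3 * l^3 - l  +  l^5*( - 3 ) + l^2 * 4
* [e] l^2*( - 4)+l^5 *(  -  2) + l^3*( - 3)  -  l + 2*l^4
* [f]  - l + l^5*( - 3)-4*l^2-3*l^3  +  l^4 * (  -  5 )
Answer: b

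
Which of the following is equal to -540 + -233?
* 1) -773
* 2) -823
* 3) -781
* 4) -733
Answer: 1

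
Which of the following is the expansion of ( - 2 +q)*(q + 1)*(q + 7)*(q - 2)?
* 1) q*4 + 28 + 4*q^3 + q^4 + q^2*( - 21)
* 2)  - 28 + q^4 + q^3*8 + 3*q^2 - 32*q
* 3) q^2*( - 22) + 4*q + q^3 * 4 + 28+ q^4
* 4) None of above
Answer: 1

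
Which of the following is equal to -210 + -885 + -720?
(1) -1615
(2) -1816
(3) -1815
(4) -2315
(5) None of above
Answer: 3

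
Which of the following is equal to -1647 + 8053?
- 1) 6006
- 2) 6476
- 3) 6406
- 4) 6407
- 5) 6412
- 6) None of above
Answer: 3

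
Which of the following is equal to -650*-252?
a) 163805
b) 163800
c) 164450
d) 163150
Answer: b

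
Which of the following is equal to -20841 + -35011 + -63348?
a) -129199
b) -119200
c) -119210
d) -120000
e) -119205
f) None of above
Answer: b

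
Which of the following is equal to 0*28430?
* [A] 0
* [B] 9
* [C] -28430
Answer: A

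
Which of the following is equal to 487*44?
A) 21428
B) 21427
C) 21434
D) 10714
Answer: A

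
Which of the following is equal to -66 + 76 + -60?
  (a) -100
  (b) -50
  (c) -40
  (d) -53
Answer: b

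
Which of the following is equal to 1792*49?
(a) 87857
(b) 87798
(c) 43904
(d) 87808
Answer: d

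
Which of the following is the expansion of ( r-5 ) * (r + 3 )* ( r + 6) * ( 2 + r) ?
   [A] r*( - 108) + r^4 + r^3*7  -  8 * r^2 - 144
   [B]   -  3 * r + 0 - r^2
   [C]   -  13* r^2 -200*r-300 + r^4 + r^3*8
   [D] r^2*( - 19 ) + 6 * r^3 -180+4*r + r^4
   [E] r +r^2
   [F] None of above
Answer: F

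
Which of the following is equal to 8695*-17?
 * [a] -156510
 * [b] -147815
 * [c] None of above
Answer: b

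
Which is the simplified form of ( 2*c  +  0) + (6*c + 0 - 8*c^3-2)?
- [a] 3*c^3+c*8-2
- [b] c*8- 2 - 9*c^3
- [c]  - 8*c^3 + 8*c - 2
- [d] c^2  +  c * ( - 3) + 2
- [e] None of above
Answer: c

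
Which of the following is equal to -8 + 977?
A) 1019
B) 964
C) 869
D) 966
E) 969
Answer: E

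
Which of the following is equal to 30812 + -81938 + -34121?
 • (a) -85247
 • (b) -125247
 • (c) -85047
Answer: a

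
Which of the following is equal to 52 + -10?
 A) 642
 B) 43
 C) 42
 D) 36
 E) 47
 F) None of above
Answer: C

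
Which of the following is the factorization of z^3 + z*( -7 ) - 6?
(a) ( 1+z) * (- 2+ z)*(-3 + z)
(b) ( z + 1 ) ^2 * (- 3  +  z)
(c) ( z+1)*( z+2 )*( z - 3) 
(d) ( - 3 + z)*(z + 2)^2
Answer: c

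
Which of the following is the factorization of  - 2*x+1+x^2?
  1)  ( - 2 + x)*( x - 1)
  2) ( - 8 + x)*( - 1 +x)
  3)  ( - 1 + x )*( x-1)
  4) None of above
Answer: 3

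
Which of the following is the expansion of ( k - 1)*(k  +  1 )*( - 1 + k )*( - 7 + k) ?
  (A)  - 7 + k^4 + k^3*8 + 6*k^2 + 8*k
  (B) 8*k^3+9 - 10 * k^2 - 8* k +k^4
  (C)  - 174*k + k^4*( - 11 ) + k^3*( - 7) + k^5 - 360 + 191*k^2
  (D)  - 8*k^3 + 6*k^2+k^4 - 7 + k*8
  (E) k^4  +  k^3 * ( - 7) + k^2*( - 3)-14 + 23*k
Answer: D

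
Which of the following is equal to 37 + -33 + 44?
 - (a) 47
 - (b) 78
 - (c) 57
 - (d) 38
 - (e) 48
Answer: e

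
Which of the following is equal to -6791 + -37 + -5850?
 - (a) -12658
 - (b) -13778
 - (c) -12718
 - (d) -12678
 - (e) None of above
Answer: d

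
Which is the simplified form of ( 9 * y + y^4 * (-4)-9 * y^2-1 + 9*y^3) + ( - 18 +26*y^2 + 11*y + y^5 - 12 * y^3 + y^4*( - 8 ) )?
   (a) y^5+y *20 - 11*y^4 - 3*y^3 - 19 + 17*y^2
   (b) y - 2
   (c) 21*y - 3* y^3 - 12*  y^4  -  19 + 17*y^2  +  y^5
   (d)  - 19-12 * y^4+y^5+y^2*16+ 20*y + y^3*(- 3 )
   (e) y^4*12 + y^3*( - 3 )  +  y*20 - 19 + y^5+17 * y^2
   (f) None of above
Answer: f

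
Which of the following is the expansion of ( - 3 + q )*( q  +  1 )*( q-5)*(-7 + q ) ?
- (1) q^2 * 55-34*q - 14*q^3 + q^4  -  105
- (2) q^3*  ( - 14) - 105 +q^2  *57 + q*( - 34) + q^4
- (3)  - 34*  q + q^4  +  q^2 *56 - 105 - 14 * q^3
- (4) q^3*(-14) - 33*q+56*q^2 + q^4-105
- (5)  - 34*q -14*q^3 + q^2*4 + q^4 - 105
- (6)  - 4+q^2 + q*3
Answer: 3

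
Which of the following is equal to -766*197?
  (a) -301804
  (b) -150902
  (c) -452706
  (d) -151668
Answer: b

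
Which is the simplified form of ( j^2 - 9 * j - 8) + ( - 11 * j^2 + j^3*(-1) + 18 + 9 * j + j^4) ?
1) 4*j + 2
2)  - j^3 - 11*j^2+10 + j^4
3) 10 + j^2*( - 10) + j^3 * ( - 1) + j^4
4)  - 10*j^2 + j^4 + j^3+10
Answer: 3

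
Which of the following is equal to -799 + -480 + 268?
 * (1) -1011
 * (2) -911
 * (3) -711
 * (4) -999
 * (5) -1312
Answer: 1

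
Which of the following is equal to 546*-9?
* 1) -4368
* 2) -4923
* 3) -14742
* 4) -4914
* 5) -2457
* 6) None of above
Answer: 4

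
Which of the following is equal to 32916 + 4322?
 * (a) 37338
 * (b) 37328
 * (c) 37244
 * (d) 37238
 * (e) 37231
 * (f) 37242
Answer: d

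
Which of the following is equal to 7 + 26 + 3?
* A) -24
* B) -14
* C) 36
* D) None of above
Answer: C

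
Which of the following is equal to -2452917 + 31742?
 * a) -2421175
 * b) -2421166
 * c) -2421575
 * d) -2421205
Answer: a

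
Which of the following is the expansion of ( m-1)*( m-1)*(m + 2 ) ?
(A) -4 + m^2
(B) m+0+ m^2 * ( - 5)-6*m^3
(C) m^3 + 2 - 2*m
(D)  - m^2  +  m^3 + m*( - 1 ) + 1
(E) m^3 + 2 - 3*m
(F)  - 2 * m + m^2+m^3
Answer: E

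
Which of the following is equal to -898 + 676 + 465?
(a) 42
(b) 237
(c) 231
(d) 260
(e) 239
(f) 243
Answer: f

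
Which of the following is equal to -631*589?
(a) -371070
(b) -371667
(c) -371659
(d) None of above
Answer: c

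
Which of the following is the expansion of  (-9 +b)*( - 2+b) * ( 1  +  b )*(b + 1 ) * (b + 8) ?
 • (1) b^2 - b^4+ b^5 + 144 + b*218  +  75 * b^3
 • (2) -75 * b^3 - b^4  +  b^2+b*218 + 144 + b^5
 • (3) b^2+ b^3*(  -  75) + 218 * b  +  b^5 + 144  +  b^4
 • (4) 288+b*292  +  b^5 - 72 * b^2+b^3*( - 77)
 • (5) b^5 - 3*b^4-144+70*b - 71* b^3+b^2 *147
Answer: 2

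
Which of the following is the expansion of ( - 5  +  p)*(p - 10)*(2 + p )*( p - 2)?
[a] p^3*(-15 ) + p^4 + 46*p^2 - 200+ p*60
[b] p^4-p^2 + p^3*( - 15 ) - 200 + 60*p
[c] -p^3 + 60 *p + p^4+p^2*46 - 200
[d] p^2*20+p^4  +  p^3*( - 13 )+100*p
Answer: a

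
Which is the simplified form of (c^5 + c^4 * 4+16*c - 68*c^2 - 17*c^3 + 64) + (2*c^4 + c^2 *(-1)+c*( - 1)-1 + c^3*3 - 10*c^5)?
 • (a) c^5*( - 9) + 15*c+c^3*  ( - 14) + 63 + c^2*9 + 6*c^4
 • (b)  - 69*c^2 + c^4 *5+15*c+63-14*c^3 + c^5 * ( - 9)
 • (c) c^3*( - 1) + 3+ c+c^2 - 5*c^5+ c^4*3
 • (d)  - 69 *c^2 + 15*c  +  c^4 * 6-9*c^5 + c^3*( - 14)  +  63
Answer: d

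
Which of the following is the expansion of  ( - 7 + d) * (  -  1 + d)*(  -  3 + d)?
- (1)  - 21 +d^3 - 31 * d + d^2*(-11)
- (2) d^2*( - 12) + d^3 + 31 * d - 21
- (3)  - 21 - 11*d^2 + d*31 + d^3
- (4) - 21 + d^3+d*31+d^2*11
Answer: 3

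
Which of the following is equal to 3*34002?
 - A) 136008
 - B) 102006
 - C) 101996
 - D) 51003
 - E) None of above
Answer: B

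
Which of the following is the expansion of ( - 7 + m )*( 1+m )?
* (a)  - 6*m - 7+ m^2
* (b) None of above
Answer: a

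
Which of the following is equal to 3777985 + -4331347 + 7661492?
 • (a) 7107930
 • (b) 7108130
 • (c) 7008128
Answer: b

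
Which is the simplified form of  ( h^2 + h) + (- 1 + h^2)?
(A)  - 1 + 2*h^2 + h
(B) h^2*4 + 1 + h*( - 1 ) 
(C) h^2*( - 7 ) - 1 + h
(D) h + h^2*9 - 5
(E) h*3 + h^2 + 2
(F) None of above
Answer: A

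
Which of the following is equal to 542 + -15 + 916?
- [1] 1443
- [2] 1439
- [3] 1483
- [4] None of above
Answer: 1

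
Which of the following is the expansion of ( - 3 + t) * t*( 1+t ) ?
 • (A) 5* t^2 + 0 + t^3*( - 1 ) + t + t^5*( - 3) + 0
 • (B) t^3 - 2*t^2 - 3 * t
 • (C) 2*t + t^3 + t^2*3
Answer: B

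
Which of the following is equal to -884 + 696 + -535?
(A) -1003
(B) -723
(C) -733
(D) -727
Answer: B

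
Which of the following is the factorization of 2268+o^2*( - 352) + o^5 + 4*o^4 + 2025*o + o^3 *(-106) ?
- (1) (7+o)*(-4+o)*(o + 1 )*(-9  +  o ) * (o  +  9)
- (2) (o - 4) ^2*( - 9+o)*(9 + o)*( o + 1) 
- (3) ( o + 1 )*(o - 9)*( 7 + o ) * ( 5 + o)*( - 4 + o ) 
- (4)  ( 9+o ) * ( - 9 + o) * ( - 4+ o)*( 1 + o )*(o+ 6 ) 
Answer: 1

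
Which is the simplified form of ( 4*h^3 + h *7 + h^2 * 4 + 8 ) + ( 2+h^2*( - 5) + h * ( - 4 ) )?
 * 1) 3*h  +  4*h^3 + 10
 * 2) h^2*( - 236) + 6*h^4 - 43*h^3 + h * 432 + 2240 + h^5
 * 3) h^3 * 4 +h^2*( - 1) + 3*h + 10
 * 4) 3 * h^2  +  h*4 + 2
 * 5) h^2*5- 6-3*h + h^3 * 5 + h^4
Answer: 3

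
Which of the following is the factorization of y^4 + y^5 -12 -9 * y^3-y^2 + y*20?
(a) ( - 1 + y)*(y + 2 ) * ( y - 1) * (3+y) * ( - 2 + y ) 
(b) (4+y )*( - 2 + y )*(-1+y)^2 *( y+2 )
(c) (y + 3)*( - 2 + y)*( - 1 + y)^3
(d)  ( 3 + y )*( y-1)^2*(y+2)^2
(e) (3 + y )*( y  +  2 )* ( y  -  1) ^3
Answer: a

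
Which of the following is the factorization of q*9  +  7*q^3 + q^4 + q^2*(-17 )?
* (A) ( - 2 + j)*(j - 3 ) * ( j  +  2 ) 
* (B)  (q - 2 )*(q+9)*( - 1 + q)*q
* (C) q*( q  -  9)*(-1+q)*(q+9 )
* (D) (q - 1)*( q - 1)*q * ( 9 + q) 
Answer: D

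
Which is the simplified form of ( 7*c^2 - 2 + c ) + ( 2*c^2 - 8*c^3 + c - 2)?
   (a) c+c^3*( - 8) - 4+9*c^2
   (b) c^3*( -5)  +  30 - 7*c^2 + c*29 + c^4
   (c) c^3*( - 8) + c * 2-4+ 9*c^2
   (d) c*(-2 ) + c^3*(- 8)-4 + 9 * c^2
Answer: c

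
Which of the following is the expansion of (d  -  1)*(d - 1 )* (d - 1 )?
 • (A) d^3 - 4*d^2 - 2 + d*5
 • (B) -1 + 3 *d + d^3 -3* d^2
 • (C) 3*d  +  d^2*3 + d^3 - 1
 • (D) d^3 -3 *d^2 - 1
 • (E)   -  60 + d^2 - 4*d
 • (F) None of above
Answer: B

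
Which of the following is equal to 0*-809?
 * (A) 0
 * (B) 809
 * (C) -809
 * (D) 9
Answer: A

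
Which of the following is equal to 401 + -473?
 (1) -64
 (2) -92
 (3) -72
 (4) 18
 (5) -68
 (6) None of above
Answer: 3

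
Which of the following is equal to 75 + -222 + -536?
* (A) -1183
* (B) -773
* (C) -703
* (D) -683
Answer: D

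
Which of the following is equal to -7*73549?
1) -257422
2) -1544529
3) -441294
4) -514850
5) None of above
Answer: 5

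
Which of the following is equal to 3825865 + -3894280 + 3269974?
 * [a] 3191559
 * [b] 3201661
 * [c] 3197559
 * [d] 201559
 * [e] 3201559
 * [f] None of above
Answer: e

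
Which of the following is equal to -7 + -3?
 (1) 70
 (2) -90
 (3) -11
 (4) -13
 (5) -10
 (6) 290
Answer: 5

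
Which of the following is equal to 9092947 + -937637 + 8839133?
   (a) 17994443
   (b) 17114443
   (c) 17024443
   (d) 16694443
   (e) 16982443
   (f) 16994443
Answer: f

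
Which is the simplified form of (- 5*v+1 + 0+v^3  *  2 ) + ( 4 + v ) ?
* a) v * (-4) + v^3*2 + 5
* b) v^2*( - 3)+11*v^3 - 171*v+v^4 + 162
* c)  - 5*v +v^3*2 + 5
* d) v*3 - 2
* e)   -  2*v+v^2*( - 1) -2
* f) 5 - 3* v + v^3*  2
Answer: a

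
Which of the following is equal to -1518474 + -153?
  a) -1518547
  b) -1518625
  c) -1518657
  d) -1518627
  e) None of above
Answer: d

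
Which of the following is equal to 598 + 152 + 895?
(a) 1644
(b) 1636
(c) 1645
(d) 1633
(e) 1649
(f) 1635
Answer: c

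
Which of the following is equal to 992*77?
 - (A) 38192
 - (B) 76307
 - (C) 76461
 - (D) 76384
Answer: D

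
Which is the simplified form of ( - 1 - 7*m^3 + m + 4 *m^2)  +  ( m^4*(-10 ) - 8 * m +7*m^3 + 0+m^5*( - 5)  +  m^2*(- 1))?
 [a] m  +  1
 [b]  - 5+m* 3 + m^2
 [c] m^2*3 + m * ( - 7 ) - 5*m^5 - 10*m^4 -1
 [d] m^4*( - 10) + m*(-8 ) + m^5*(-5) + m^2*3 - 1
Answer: c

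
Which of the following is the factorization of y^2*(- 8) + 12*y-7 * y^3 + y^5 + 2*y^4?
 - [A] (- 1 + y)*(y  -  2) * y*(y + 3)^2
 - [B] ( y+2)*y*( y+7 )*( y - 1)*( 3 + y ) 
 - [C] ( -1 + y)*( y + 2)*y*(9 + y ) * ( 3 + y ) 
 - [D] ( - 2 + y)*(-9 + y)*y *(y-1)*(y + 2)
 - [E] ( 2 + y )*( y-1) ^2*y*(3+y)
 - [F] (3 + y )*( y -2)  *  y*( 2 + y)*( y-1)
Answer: F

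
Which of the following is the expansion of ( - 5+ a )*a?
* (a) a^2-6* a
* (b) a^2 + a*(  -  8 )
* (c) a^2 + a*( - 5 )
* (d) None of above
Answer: c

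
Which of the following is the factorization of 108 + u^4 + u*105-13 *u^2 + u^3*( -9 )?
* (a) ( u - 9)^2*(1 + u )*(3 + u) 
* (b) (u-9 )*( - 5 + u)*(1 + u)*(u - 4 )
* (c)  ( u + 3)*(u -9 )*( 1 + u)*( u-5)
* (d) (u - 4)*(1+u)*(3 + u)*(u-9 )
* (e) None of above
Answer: d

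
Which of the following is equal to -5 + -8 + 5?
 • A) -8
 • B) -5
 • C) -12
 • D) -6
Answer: A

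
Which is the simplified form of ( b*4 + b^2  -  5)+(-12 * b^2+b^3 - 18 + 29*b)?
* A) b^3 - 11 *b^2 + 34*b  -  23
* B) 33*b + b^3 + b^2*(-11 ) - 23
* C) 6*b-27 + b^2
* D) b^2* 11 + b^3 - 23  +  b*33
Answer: B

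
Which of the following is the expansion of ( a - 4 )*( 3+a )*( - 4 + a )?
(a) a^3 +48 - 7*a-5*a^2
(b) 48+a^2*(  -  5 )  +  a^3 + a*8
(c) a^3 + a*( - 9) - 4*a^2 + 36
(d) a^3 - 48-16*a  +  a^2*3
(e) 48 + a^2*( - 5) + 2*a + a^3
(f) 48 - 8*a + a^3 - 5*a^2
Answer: f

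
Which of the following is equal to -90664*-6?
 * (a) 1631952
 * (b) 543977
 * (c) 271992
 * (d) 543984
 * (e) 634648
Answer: d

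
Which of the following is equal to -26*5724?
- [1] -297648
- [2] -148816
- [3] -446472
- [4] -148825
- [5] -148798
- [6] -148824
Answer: 6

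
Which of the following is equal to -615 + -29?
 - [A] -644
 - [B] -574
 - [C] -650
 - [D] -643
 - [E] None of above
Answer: A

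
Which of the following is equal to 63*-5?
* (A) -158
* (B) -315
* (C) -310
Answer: B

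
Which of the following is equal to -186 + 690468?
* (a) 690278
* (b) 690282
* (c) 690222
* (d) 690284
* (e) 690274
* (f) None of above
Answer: b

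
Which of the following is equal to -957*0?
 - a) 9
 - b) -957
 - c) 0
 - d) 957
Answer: c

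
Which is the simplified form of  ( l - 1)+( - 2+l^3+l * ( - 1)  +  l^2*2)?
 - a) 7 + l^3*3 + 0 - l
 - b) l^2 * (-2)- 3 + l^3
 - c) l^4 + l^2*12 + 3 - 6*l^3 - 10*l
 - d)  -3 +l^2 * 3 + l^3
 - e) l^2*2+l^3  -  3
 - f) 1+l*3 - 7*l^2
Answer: e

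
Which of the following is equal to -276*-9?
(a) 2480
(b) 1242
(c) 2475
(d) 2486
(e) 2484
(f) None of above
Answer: e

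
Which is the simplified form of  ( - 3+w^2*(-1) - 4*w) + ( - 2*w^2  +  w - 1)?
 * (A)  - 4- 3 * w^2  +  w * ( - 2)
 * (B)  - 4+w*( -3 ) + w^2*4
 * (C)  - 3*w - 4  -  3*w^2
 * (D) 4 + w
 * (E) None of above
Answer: C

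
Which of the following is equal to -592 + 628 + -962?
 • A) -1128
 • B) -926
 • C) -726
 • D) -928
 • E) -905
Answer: B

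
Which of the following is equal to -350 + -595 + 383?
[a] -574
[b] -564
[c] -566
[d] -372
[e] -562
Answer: e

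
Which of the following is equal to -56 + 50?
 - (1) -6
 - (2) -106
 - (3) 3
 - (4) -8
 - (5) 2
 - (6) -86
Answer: 1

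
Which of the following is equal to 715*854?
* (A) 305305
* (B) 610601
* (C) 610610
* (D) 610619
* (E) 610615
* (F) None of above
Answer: C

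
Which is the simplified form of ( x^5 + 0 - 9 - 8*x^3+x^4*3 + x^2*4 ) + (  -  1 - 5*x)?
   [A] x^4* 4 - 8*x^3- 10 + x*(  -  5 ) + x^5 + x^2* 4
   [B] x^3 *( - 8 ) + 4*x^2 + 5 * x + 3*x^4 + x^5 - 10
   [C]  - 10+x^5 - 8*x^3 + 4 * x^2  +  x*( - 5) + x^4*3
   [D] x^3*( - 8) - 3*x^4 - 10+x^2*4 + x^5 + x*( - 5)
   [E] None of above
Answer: C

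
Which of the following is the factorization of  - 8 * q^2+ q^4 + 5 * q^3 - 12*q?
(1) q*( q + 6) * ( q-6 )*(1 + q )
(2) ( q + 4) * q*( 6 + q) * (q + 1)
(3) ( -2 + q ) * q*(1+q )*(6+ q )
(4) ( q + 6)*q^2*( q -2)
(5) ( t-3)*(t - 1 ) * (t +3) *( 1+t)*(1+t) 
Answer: 3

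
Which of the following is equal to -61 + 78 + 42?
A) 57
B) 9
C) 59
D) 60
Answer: C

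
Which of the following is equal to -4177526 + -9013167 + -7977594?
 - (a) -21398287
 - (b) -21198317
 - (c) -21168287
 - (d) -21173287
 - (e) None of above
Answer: c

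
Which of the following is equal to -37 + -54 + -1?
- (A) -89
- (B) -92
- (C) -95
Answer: B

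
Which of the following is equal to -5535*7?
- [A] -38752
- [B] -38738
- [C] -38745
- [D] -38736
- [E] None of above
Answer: C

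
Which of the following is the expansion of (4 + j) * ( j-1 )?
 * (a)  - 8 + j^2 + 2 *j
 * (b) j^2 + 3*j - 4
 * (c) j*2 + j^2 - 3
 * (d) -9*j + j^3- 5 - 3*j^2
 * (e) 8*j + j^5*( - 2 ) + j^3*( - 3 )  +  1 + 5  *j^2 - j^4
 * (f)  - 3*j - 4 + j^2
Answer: b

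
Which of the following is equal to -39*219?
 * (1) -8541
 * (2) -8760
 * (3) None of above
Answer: 1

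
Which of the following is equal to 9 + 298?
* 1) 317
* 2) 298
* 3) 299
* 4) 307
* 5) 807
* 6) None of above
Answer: 4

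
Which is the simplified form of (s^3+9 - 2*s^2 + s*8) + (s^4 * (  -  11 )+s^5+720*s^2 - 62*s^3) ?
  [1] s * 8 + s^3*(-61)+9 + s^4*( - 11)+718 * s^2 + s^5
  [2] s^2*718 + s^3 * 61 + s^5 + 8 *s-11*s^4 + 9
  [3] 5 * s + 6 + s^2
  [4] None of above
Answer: 1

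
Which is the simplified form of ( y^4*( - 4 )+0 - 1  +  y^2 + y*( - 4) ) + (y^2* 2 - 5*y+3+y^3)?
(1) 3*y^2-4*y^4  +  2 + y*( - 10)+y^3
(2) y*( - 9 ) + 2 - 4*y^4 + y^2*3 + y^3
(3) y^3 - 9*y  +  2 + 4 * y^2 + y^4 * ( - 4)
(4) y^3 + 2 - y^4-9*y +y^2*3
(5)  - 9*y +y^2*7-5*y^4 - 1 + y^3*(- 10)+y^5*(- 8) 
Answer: 2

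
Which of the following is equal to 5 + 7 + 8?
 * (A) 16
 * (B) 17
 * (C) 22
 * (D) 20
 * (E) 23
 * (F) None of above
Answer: D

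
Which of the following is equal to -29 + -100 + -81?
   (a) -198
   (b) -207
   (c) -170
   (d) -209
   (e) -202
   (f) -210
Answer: f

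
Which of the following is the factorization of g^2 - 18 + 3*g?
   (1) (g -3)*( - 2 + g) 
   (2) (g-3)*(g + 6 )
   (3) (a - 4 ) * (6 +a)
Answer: 2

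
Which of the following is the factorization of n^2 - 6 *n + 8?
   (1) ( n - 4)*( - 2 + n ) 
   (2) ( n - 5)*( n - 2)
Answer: 1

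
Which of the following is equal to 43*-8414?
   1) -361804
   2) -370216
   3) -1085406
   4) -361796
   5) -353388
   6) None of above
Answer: 6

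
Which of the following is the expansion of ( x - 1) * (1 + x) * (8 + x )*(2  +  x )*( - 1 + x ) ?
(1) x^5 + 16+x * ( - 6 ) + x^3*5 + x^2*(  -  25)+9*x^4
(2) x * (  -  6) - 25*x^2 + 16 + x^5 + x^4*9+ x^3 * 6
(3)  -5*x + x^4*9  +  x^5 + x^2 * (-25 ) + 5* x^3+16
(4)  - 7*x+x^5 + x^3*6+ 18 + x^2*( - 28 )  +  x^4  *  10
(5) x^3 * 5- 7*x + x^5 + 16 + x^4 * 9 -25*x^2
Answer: 1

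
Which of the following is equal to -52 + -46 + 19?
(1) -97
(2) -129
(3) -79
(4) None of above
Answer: 3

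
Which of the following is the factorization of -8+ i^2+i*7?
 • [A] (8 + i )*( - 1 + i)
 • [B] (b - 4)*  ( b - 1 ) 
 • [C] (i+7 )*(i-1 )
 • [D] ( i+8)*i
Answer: A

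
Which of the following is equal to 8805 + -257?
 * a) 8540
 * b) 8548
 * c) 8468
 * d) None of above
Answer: b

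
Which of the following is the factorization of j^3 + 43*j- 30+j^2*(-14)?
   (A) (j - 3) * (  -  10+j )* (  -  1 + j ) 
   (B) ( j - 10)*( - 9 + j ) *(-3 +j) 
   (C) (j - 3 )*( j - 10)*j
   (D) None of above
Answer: A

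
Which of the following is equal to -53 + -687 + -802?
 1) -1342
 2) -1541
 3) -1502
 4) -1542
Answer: 4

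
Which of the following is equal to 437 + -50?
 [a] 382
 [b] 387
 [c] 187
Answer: b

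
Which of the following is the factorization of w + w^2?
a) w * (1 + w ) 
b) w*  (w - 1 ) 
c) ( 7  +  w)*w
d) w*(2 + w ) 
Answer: a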